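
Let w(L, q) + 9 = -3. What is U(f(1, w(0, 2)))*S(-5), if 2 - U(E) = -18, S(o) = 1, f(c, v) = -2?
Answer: 20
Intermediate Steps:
w(L, q) = -12 (w(L, q) = -9 - 3 = -12)
U(E) = 20 (U(E) = 2 - 1*(-18) = 2 + 18 = 20)
U(f(1, w(0, 2)))*S(-5) = 20*1 = 20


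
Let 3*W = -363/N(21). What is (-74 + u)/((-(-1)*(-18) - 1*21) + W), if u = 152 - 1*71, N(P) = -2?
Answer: 14/43 ≈ 0.32558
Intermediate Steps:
u = 81 (u = 152 - 71 = 81)
W = 121/2 (W = (-363/(-2))/3 = (-363*(-1/2))/3 = (1/3)*(363/2) = 121/2 ≈ 60.500)
(-74 + u)/((-(-1)*(-18) - 1*21) + W) = (-74 + 81)/((-(-1)*(-18) - 1*21) + 121/2) = 7/((-1*18 - 21) + 121/2) = 7/((-18 - 21) + 121/2) = 7/(-39 + 121/2) = 7/(43/2) = 7*(2/43) = 14/43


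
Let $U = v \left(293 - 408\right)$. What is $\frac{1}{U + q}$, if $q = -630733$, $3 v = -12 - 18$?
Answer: $- \frac{1}{629583} \approx -1.5884 \cdot 10^{-6}$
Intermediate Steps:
$v = -10$ ($v = \frac{-12 - 18}{3} = \frac{1}{3} \left(-30\right) = -10$)
$U = 1150$ ($U = - 10 \left(293 - 408\right) = \left(-10\right) \left(-115\right) = 1150$)
$\frac{1}{U + q} = \frac{1}{1150 - 630733} = \frac{1}{-629583} = - \frac{1}{629583}$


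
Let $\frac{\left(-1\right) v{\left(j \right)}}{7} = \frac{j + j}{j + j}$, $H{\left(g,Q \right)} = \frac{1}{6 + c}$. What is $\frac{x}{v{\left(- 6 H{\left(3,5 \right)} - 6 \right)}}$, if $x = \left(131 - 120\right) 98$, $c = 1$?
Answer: $-154$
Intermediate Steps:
$H{\left(g,Q \right)} = \frac{1}{7}$ ($H{\left(g,Q \right)} = \frac{1}{6 + 1} = \frac{1}{7}$)
$x = 1078$ ($x = 11 \cdot 98 = 1078$)
$v{\left(j \right)} = -7$ ($v{\left(j \right)} = - 7 \frac{j + j}{j + j} = - 7 \frac{2 j}{2 j} = - 7 \cdot 2 j \frac{1}{2 j} = \left(-7\right) 1 = -7$)
$\frac{x}{v{\left(- 6 H{\left(3,5 \right)} - 6 \right)}} = \frac{1078}{-7} = 1078 \left(- \frac{1}{7}\right) = -154$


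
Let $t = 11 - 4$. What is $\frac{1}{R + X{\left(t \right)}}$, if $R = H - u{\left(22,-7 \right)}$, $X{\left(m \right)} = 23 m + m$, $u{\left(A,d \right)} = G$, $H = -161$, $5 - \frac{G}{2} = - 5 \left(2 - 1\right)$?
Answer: $- \frac{1}{13} \approx -0.076923$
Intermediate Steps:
$G = 20$ ($G = 10 - 2 \left(- 5 \left(2 - 1\right)\right) = 10 - 2 \left(\left(-5\right) 1\right) = 10 - -10 = 10 + 10 = 20$)
$t = 7$
$u{\left(A,d \right)} = 20$
$X{\left(m \right)} = 24 m$
$R = -181$ ($R = -161 - 20 = -181$)
$\frac{1}{R + X{\left(t \right)}} = \frac{1}{-181 + 24 \cdot 7} = \frac{1}{-181 + 168} = \frac{1}{-13} = - \frac{1}{13}$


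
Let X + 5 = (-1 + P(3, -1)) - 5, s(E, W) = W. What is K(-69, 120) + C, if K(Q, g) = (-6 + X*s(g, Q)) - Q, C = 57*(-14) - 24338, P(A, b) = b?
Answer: -24245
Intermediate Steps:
X = -12 (X = -5 + ((-1 - 1) - 5) = -5 + (-2 - 5) = -5 - 7 = -12)
C = -25136 (C = -798 - 24338 = -25136)
K(Q, g) = -6 - 13*Q (K(Q, g) = (-6 - 12*Q) - Q = -6 - 13*Q)
K(-69, 120) + C = (-6 - 13*(-69)) - 25136 = (-6 + 897) - 25136 = 891 - 25136 = -24245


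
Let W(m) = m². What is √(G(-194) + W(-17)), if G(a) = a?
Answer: √95 ≈ 9.7468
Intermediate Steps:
√(G(-194) + W(-17)) = √(-194 + (-17)²) = √(-194 + 289) = √95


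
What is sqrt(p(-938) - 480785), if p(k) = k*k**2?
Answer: I*sqrt(825774457) ≈ 28736.0*I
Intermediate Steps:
p(k) = k**3
sqrt(p(-938) - 480785) = sqrt((-938)**3 - 480785) = sqrt(-825293672 - 480785) = sqrt(-825774457) = I*sqrt(825774457)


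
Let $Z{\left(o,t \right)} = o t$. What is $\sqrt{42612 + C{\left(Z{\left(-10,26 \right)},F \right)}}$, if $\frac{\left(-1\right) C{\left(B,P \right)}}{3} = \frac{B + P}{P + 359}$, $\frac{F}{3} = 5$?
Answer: $\frac{3 \sqrt{662296778}}{374} \approx 206.43$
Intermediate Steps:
$F = 15$ ($F = 3 \cdot 5 = 15$)
$C{\left(B,P \right)} = - \frac{3 \left(B + P\right)}{359 + P}$ ($C{\left(B,P \right)} = - 3 \frac{B + P}{P + 359} = - 3 \frac{B + P}{359 + P} = - \frac{3 \left(B + P\right)}{359 + P}$)
$\sqrt{42612 + C{\left(Z{\left(-10,26 \right)},F \right)}} = \sqrt{42612 + \frac{3 \left(- \left(-10\right) 26 - 15\right)}{359 + 15}} = \sqrt{42612 + \frac{3 \left(\left(-1\right) \left(-260\right) - 15\right)}{374}} = \sqrt{42612 + 3 \cdot \frac{1}{374} \left(260 - 15\right)} = \sqrt{42612 + 3 \cdot \frac{1}{374} \cdot 245} = \sqrt{42612 + \frac{735}{374}} = \sqrt{\frac{15937623}{374}} = \frac{3 \sqrt{662296778}}{374}$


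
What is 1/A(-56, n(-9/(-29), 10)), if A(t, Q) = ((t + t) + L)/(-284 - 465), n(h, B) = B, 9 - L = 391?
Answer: 749/494 ≈ 1.5162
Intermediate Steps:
L = -382 (L = 9 - 1*391 = 9 - 391 = -382)
A(t, Q) = 382/749 - 2*t/749 (A(t, Q) = ((t + t) - 382)/(-284 - 465) = (2*t - 382)/(-749) = (-382 + 2*t)*(-1/749) = 382/749 - 2*t/749)
1/A(-56, n(-9/(-29), 10)) = 1/(382/749 - 2/749*(-56)) = 1/(382/749 + 16/107) = 1/(494/749) = 749/494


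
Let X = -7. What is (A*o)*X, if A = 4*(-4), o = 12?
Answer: 1344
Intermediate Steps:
A = -16
(A*o)*X = -16*12*(-7) = -192*(-7) = 1344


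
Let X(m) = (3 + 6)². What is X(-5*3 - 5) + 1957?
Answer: 2038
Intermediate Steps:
X(m) = 81 (X(m) = 9² = 81)
X(-5*3 - 5) + 1957 = 81 + 1957 = 2038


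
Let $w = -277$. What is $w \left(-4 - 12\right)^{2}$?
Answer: $-70912$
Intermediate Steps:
$w \left(-4 - 12\right)^{2} = - 277 \left(-4 - 12\right)^{2} = - 277 \left(-16\right)^{2} = \left(-277\right) 256 = -70912$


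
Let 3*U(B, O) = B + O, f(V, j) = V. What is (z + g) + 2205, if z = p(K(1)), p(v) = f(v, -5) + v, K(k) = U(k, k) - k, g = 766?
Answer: 8911/3 ≈ 2970.3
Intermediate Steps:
U(B, O) = B/3 + O/3 (U(B, O) = (B + O)/3 = B/3 + O/3)
K(k) = -k/3 (K(k) = (k/3 + k/3) - k = 2*k/3 - k = -k/3)
p(v) = 2*v (p(v) = v + v = 2*v)
z = -⅔ (z = 2*(-⅓*1) = 2*(-⅓) = -⅔ ≈ -0.66667)
(z + g) + 2205 = (-⅔ + 766) + 2205 = 2296/3 + 2205 = 8911/3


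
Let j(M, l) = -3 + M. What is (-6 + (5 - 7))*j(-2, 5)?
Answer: 40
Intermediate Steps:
(-6 + (5 - 7))*j(-2, 5) = (-6 + (5 - 7))*(-3 - 2) = (-6 - 2)*(-5) = -8*(-5) = 40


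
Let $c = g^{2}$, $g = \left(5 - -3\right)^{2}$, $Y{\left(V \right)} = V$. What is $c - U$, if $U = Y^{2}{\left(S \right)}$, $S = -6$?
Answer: $4060$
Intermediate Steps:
$g = 64$ ($g = \left(5 + 3\right)^{2} = 8^{2} = 64$)
$c = 4096$ ($c = 64^{2} = 4096$)
$U = 36$ ($U = \left(-6\right)^{2} = 36$)
$c - U = 4096 - 36 = 4060$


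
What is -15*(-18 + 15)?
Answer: 45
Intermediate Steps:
-15*(-18 + 15) = -15*(-3) = 45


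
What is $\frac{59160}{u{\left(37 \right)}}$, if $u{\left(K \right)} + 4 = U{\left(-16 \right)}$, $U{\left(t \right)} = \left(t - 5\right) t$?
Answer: $\frac{14790}{83} \approx 178.19$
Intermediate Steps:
$U{\left(t \right)} = t \left(-5 + t\right)$ ($U{\left(t \right)} = \left(-5 + t\right) t = t \left(-5 + t\right)$)
$u{\left(K \right)} = 332$ ($u{\left(K \right)} = -4 - 16 \left(-5 - 16\right) = -4 - -336 = -4 + 336 = 332$)
$\frac{59160}{u{\left(37 \right)}} = \frac{59160}{332} = 59160 \cdot \frac{1}{332} = \frac{14790}{83}$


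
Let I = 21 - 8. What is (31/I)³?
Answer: 29791/2197 ≈ 13.560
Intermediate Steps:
I = 13
(31/I)³ = (31/13)³ = 29791/2197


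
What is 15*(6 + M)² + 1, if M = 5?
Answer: 1816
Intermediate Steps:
15*(6 + M)² + 1 = 15*(6 + 5)² + 1 = 15*11² + 1 = 15*121 + 1 = 1815 + 1 = 1816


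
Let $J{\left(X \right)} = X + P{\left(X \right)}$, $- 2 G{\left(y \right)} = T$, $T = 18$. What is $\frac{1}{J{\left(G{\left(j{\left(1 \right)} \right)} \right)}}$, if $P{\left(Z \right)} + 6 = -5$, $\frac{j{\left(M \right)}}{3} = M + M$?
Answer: $- \frac{1}{20} \approx -0.05$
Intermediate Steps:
$j{\left(M \right)} = 6 M$ ($j{\left(M \right)} = 3 \left(M + M\right) = 3 \cdot 2 M = 6 M$)
$G{\left(y \right)} = -9$ ($G{\left(y \right)} = \left(- \frac{1}{2}\right) 18 = -9$)
$P{\left(Z \right)} = -11$ ($P{\left(Z \right)} = -6 - 5 = -11$)
$J{\left(X \right)} = -11 + X$ ($J{\left(X \right)} = X - 11 = -11 + X$)
$\frac{1}{J{\left(G{\left(j{\left(1 \right)} \right)} \right)}} = \frac{1}{-11 - 9} = \frac{1}{-20} = - \frac{1}{20}$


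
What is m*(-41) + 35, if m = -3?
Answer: 158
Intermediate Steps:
m*(-41) + 35 = -3*(-41) + 35 = 123 + 35 = 158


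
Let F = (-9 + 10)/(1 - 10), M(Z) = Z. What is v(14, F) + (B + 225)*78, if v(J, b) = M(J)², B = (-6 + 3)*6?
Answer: 16342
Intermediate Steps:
B = -18 (B = -3*6 = -18)
F = -⅑ (F = 1/(-9) = 1*(-⅑) = -⅑ ≈ -0.11111)
v(J, b) = J²
v(14, F) + (B + 225)*78 = 14² + (-18 + 225)*78 = 196 + 207*78 = 196 + 16146 = 16342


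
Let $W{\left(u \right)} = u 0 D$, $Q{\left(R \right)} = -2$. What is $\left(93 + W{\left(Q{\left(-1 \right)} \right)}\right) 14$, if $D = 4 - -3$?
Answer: $1302$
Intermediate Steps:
$D = 7$ ($D = 4 + 3 = 7$)
$W{\left(u \right)} = 0$ ($W{\left(u \right)} = u 0 \cdot 7 = 0 \cdot 7 = 0$)
$\left(93 + W{\left(Q{\left(-1 \right)} \right)}\right) 14 = \left(93 + 0\right) 14 = 93 \cdot 14 = 1302$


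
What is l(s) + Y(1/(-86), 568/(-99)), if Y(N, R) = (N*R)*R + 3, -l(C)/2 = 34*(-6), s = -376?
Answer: 173051761/421443 ≈ 410.62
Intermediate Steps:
l(C) = 408 (l(C) = -68*(-6) = -2*(-204) = 408)
Y(N, R) = 3 + N*R**2 (Y(N, R) = N*R**2 + 3 = 3 + N*R**2)
l(s) + Y(1/(-86), 568/(-99)) = 408 + (3 + (568/(-99))**2/(-86)) = 408 + (3 - (568*(-1/99))**2/86) = 408 + (3 - (-568/99)**2/86) = 408 + (3 - 1/86*322624/9801) = 408 + (3 - 161312/421443) = 408 + 1103017/421443 = 173051761/421443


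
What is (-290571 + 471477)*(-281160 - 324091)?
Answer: -109493537406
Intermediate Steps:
(-290571 + 471477)*(-281160 - 324091) = 180906*(-605251) = -109493537406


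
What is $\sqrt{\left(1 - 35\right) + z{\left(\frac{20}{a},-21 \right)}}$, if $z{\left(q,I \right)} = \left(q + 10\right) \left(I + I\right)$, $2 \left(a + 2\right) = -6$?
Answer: $i \sqrt{286} \approx 16.912 i$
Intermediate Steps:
$a = -5$ ($a = -2 + \frac{1}{2} \left(-6\right) = -2 - 3 = -5$)
$z{\left(q,I \right)} = 2 I \left(10 + q\right)$ ($z{\left(q,I \right)} = \left(10 + q\right) 2 I = 2 I \left(10 + q\right)$)
$\sqrt{\left(1 - 35\right) + z{\left(\frac{20}{a},-21 \right)}} = \sqrt{\left(1 - 35\right) + 2 \left(-21\right) \left(10 + \frac{20}{-5}\right)} = \sqrt{\left(1 - 35\right) + 2 \left(-21\right) \left(10 + 20 \left(- \frac{1}{5}\right)\right)} = \sqrt{-34 + 2 \left(-21\right) \left(10 - 4\right)} = \sqrt{-34 + 2 \left(-21\right) 6} = \sqrt{-34 - 252} = \sqrt{-286} = i \sqrt{286}$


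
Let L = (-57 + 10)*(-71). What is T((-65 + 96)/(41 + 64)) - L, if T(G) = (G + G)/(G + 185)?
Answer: -32462305/9728 ≈ -3337.0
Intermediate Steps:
T(G) = 2*G/(185 + G) (T(G) = (2*G)/(185 + G) = 2*G/(185 + G))
L = 3337 (L = -47*(-71) = 3337)
T((-65 + 96)/(41 + 64)) - L = 2*((-65 + 96)/(41 + 64))/(185 + (-65 + 96)/(41 + 64)) - 1*3337 = 2*(31/105)/(185 + 31/105) - 3337 = 2*(31/105)/(19456/105) - 3337 = 2*(31/105)*(105/19456) - 3337 = 31/9728 - 3337 = -32462305/9728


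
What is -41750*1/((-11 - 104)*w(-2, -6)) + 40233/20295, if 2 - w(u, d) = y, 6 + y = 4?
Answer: 28860781/311190 ≈ 92.743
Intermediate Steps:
y = -2 (y = -6 + 4 = -2)
w(u, d) = 4 (w(u, d) = 2 - 1*(-2) = 2 + 2 = 4)
-41750*1/((-11 - 104)*w(-2, -6)) + 40233/20295 = -41750*1/(4*(-11 - 104)) + 40233/20295 = -41750/(4*(-115)) + 40233*(1/20295) = -41750/(-460) + 13411/6765 = -41750*(-1/460) + 13411/6765 = 4175/46 + 13411/6765 = 28860781/311190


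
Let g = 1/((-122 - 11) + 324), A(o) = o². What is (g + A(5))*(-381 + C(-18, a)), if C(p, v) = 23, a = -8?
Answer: -1709808/191 ≈ -8951.9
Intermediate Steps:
g = 1/191 (g = 1/(-133 + 324) = 1/191 ≈ 0.0052356)
(g + A(5))*(-381 + C(-18, a)) = (1/191 + 5²)*(-381 + 23) = (1/191 + 25)*(-358) = (4776/191)*(-358) = -1709808/191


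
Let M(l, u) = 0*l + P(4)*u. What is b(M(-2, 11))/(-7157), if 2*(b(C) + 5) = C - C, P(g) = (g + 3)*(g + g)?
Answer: 5/7157 ≈ 0.00069862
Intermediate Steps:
P(g) = 2*g*(3 + g) (P(g) = (3 + g)*(2*g) = 2*g*(3 + g))
M(l, u) = 56*u (M(l, u) = 0*l + (2*4*(3 + 4))*u = 0 + (2*4*7)*u = 0 + 56*u = 56*u)
b(C) = -5 (b(C) = -5 + (C - C)/2 = -5 + (½)*0 = -5 + 0 = -5)
b(M(-2, 11))/(-7157) = -5/(-7157) = -5*(-1/7157) = 5/7157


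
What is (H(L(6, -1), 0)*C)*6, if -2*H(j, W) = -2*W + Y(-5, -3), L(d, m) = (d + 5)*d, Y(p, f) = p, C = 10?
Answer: 150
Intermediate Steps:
L(d, m) = d*(5 + d) (L(d, m) = (5 + d)*d = d*(5 + d))
H(j, W) = 5/2 + W (H(j, W) = -(-2*W - 5)/2 = -(-5 - 2*W)/2 = 5/2 + W)
(H(L(6, -1), 0)*C)*6 = ((5/2 + 0)*10)*6 = ((5/2)*10)*6 = 25*6 = 150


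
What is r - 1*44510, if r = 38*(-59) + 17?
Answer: -46735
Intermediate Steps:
r = -2225 (r = -2242 + 17 = -2225)
r - 1*44510 = -2225 - 1*44510 = -2225 - 44510 = -46735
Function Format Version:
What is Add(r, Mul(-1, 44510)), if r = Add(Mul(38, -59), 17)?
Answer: -46735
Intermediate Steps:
r = -2225 (r = Add(-2242, 17) = -2225)
Add(r, Mul(-1, 44510)) = Add(-2225, Mul(-1, 44510)) = Add(-2225, -44510) = -46735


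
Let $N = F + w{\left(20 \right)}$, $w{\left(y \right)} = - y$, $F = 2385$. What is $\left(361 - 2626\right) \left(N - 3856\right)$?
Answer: $3377115$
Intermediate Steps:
$N = 2365$ ($N = 2385 - 20 = 2365$)
$\left(361 - 2626\right) \left(N - 3856\right) = \left(361 - 2626\right) \left(2365 - 3856\right) = \left(-2265\right) \left(-1491\right) = 3377115$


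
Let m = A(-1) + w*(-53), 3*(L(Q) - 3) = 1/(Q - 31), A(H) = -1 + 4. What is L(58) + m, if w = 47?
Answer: -201284/81 ≈ -2485.0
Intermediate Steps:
A(H) = 3
L(Q) = 3 + 1/(3*(-31 + Q)) (L(Q) = 3 + 1/(3*(Q - 31)) = 3 + 1/(3*(-31 + Q)))
m = -2488 (m = 3 + 47*(-53) = 3 - 2491 = -2488)
L(58) + m = (-278 + 9*58)/(3*(-31 + 58)) - 2488 = (⅓)*(-278 + 522)/27 - 2488 = (⅓)*(1/27)*244 - 2488 = 244/81 - 2488 = -201284/81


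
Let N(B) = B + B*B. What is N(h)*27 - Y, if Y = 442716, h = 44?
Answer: -389256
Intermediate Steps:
N(B) = B + B²
N(h)*27 - Y = (44*(1 + 44))*27 - 1*442716 = (44*45)*27 - 442716 = 1980*27 - 442716 = 53460 - 442716 = -389256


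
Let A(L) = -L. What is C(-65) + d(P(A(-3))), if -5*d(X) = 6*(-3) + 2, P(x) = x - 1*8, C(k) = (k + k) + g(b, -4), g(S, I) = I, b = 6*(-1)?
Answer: -654/5 ≈ -130.80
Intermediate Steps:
b = -6
C(k) = -4 + 2*k (C(k) = (k + k) - 4 = 2*k - 4 = -4 + 2*k)
P(x) = -8 + x (P(x) = x - 8 = -8 + x)
d(X) = 16/5 (d(X) = -(6*(-3) + 2)/5 = -(-18 + 2)/5 = -1/5*(-16) = 16/5)
C(-65) + d(P(A(-3))) = (-4 + 2*(-65)) + 16/5 = (-4 - 130) + 16/5 = -134 + 16/5 = -654/5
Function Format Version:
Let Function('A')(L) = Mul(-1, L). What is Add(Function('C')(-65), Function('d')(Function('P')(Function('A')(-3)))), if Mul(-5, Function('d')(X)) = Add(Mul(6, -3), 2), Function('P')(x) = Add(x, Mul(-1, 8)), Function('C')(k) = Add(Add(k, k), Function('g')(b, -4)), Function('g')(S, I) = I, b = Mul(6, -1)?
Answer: Rational(-654, 5) ≈ -130.80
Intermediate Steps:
b = -6
Function('C')(k) = Add(-4, Mul(2, k)) (Function('C')(k) = Add(Add(k, k), -4) = Add(Mul(2, k), -4) = Add(-4, Mul(2, k)))
Function('P')(x) = Add(-8, x) (Function('P')(x) = Add(x, -8) = Add(-8, x))
Function('d')(X) = Rational(16, 5) (Function('d')(X) = Mul(Rational(-1, 5), Add(Mul(6, -3), 2)) = Mul(Rational(-1, 5), Add(-18, 2)) = Mul(Rational(-1, 5), -16) = Rational(16, 5))
Add(Function('C')(-65), Function('d')(Function('P')(Function('A')(-3)))) = Add(Add(-4, Mul(2, -65)), Rational(16, 5)) = Add(Add(-4, -130), Rational(16, 5)) = Add(-134, Rational(16, 5)) = Rational(-654, 5)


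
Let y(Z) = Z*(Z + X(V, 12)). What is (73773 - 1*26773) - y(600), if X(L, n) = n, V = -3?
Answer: -320200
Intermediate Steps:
y(Z) = Z*(12 + Z) (y(Z) = Z*(Z + 12) = Z*(12 + Z))
(73773 - 1*26773) - y(600) = (73773 - 1*26773) - 600*(12 + 600) = (73773 - 26773) - 600*612 = 47000 - 1*367200 = 47000 - 367200 = -320200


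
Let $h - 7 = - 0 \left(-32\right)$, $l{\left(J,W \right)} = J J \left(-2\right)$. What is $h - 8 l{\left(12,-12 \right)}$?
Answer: $2311$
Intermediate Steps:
$l{\left(J,W \right)} = - 2 J^{2}$ ($l{\left(J,W \right)} = J^{2} \left(-2\right) = - 2 J^{2}$)
$h = 7$ ($h = 7 - 0 \left(-32\right) = 7 - 0 = 7 + 0 = 7$)
$h - 8 l{\left(12,-12 \right)} = 7 - 8 \left(- 2 \cdot 12^{2}\right) = 7 - 8 \left(\left(-2\right) 144\right) = 7 - -2304 = 7 + 2304 = 2311$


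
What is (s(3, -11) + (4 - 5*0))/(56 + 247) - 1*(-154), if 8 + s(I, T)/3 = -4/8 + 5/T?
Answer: 1026061/6666 ≈ 153.92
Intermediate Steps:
s(I, T) = -51/2 + 15/T (s(I, T) = -24 + 3*(-4/8 + 5/T) = -24 + 3*(-4*⅛ + 5/T) = -24 + 3*(-½ + 5/T) = -24 + (-3/2 + 15/T) = -51/2 + 15/T)
(s(3, -11) + (4 - 5*0))/(56 + 247) - 1*(-154) = ((-51/2 + 15/(-11)) + (4 - 5*0))/(56 + 247) - 1*(-154) = ((-51/2 + 15*(-1/11)) + (4 + 0))/303 + 154 = ((-51/2 - 15/11) + 4)*(1/303) + 154 = (-591/22 + 4)*(1/303) + 154 = -503/22*1/303 + 154 = -503/6666 + 154 = 1026061/6666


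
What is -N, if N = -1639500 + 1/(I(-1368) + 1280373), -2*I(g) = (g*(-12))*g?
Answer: 20508369421499/12508917 ≈ 1.6395e+6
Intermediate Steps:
I(g) = 6*g**2 (I(g) = -g*(-12)*g/2 = -(-12*g)*g/2 = -(-6)*g**2 = 6*g**2)
N = -20508369421499/12508917 (N = -1639500 + 1/(6*(-1368)**2 + 1280373) = -1639500 + 1/(6*1871424 + 1280373) = -1639500 + 1/(11228544 + 1280373) = -1639500 + 1/12508917 = -20508369421499/12508917 ≈ -1.6395e+6)
-N = -1*(-20508369421499/12508917) = 20508369421499/12508917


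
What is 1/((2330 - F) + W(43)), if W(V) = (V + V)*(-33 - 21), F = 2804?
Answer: -1/5118 ≈ -0.00019539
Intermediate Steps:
W(V) = -108*V (W(V) = (2*V)*(-54) = -108*V)
1/((2330 - F) + W(43)) = 1/((2330 - 1*2804) - 108*43) = 1/((2330 - 2804) - 4644) = 1/(-474 - 4644) = 1/(-5118) = -1/5118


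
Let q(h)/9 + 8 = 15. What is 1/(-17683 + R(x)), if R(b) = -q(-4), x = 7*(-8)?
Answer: -1/17746 ≈ -5.6351e-5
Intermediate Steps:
q(h) = 63 (q(h) = -72 + 9*15 = -72 + 135 = 63)
x = -56
R(b) = -63 (R(b) = -1*63 = -63)
1/(-17683 + R(x)) = 1/(-17683 - 63) = 1/(-17746) = -1/17746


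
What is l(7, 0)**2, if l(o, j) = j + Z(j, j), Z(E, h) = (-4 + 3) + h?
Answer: 1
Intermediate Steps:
Z(E, h) = -1 + h
l(o, j) = -1 + 2*j (l(o, j) = j + (-1 + j) = -1 + 2*j)
l(7, 0)**2 = (-1 + 2*0)**2 = (-1 + 0)**2 = (-1)**2 = 1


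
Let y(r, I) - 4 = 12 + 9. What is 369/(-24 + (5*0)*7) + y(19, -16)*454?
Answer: 90677/8 ≈ 11335.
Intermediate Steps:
y(r, I) = 25 (y(r, I) = 4 + (12 + 9) = 4 + 21 = 25)
369/(-24 + (5*0)*7) + y(19, -16)*454 = 369/(-24 + (5*0)*7) + 25*454 = 369/(-24 + 0*7) + 11350 = 369/(-24 + 0) + 11350 = 369/(-24) + 11350 = 369*(-1/24) + 11350 = -123/8 + 11350 = 90677/8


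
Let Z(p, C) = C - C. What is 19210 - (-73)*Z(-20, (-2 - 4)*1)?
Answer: 19210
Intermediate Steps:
Z(p, C) = 0
19210 - (-73)*Z(-20, (-2 - 4)*1) = 19210 - (-73)*0 = 19210 - 1*0 = 19210 + 0 = 19210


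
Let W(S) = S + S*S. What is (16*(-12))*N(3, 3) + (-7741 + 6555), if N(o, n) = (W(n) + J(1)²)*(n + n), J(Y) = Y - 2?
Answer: -16162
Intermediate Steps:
W(S) = S + S²
J(Y) = -2 + Y
N(o, n) = 2*n*(1 + n*(1 + n)) (N(o, n) = (n*(1 + n) + (-2 + 1)²)*(n + n) = (n*(1 + n) + (-1)²)*(2*n) = (n*(1 + n) + 1)*(2*n) = (1 + n*(1 + n))*(2*n) = 2*n*(1 + n*(1 + n)))
(16*(-12))*N(3, 3) + (-7741 + 6555) = (16*(-12))*(2*3*(1 + 3*(1 + 3))) + (-7741 + 6555) = -384*3*(1 + 3*4) - 1186 = -384*3*(1 + 12) - 1186 = -384*3*13 - 1186 = -192*78 - 1186 = -14976 - 1186 = -16162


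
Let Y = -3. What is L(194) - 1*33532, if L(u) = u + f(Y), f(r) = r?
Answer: -33341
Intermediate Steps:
L(u) = -3 + u (L(u) = u - 3 = -3 + u)
L(194) - 1*33532 = (-3 + 194) - 1*33532 = 191 - 33532 = -33341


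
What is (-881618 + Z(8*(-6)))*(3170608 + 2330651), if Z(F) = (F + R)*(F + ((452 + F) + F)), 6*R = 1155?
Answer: -4605169924008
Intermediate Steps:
R = 385/2 (R = (⅙)*1155 = 385/2 ≈ 192.50)
Z(F) = (452 + 3*F)*(385/2 + F) (Z(F) = (F + 385/2)*(F + ((452 + F) + F)) = (385/2 + F)*(F + (452 + 2*F)) = (385/2 + F)*(452 + 3*F) = (452 + 3*F)*(385/2 + F))
(-881618 + Z(8*(-6)))*(3170608 + 2330651) = (-881618 + (87010 + 3*(8*(-6))² + 2059*(8*(-6))/2))*(3170608 + 2330651) = (-881618 + (87010 + 3*(-48)² + (2059/2)*(-48)))*5501259 = (-881618 + (87010 + 3*2304 - 49416))*5501259 = (-881618 + (87010 + 6912 - 49416))*5501259 = (-881618 + 44506)*5501259 = -837112*5501259 = -4605169924008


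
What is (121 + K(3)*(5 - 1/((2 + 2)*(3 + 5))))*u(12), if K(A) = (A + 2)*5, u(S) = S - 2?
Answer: 39235/16 ≈ 2452.2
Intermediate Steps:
u(S) = -2 + S
K(A) = 10 + 5*A (K(A) = (2 + A)*5 = 10 + 5*A)
(121 + K(3)*(5 - 1/((2 + 2)*(3 + 5))))*u(12) = (121 + (10 + 5*3)*(5 - 1/((2 + 2)*(3 + 5))))*(-2 + 12) = (121 + (10 + 15)*(5 - 1/(4*8)))*10 = (121 + 25*(5 - 1/32))*10 = (121 + 25*(159/32))*10 = (121 + 3975/32)*10 = (7847/32)*10 = 39235/16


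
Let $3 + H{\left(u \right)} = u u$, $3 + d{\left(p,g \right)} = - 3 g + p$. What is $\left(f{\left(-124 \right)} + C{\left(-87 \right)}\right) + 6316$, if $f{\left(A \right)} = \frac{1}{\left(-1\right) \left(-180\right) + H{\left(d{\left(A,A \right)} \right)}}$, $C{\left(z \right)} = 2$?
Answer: $\frac{380356237}{60202} \approx 6318.0$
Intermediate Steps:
$d{\left(p,g \right)} = -3 + p - 3 g$ ($d{\left(p,g \right)} = -3 - \left(- p + 3 g\right) = -3 + p - 3 g$)
$H{\left(u \right)} = -3 + u^{2}$ ($H{\left(u \right)} = -3 + u u = -3 + u^{2}$)
$f{\left(A \right)} = \frac{1}{177 + \left(-3 - 2 A\right)^{2}}$ ($f{\left(A \right)} = \frac{1}{\left(-1\right) \left(-180\right) + \left(-3 + \left(-3 + A - 3 A\right)^{2}\right)} = \frac{1}{180 + \left(-3 + \left(-3 - 2 A\right)^{2}\right)} = \frac{1}{177 + \left(-3 - 2 A\right)^{2}}$)
$\left(f{\left(-124 \right)} + C{\left(-87 \right)}\right) + 6316 = \left(\frac{1}{177 + \left(3 + 2 \left(-124\right)\right)^{2}} + 2\right) + 6316 = \left(\frac{1}{177 + \left(3 - 248\right)^{2}} + 2\right) + 6316 = \left(\frac{1}{177 + \left(-245\right)^{2}} + 2\right) + 6316 = \left(\frac{1}{177 + 60025} + 2\right) + 6316 = \left(\frac{1}{60202} + 2\right) + 6316 = \frac{120405}{60202} + 6316 = \frac{380356237}{60202}$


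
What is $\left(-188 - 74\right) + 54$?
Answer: $-208$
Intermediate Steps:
$\left(-188 - 74\right) + 54 = -262 + 54 = -208$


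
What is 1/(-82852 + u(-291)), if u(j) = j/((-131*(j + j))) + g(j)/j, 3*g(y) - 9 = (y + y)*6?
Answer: -25414/2105499431 ≈ -1.2070e-5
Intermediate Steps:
g(y) = 3 + 4*y (g(y) = 3 + ((y + y)*6)/3 = 3 + ((2*y)*6)/3 = 3 + (12*y)/3 = 3 + 4*y)
u(j) = -1/262 + (3 + 4*j)/j (u(j) = j/((-131*(j + j))) + (3 + 4*j)/j = j/((-262*j)) + (3 + 4*j)/j = j*(-1/(262*j)) + (3 + 4*j)/j = -1/262 + (3 + 4*j)/j)
1/(-82852 + u(-291)) = 1/(-82852 + (1047/262 + 3/(-291))) = 1/(-82852 + (1047/262 + 3*(-1/291))) = 1/(-82852 + (1047/262 - 1/97)) = 1/(-82852 + 101297/25414) = 1/(-2105499431/25414) = -25414/2105499431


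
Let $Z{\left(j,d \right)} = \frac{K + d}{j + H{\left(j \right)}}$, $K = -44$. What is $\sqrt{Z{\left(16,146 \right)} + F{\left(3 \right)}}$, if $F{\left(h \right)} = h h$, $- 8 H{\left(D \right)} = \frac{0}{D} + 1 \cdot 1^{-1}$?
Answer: $\frac{\sqrt{248793}}{127} \approx 3.9275$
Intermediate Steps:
$H{\left(D \right)} = - \frac{1}{8}$ ($H{\left(D \right)} = - \frac{\frac{0}{D} + 1 \cdot 1^{-1}}{8} = - \frac{0 + 1 \cdot 1}{8} = - \frac{0 + 1}{8} = \left(- \frac{1}{8}\right) 1 = - \frac{1}{8}$)
$Z{\left(j,d \right)} = \frac{-44 + d}{- \frac{1}{8} + j}$ ($Z{\left(j,d \right)} = \frac{-44 + d}{j - \frac{1}{8}} = \frac{-44 + d}{- \frac{1}{8} + j}$)
$F{\left(h \right)} = h^{2}$
$\sqrt{Z{\left(16,146 \right)} + F{\left(3 \right)}} = \sqrt{\frac{8 \left(-44 + 146\right)}{-1 + 8 \cdot 16} + 3^{2}} = \sqrt{8 \frac{1}{-1 + 128} \cdot 102 + 9} = \sqrt{8 \cdot \frac{1}{127} \cdot 102 + 9} = \sqrt{\frac{816}{127} + 9} = \sqrt{\frac{1959}{127}} = \frac{\sqrt{248793}}{127}$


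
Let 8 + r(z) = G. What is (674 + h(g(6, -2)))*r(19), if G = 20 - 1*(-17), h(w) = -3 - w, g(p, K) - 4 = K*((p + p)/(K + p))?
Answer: 19517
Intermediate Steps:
g(p, K) = 4 + 2*K*p/(K + p) (g(p, K) = 4 + K*((p + p)/(K + p)) = 4 + K*((2*p)/(K + p)) = 4 + K*(2*p/(K + p)) = 4 + 2*K*p/(K + p))
G = 37 (G = 20 + 17 = 37)
r(z) = 29 (r(z) = -8 + 37 = 29)
(674 + h(g(6, -2)))*r(19) = (674 + (-3 - 2*(2*(-2) + 2*6 - 2*6)/(-2 + 6)))*29 = (674 + (-3 - 2*(-4 + 12 - 12)/4))*29 = (674 + (-3 - 2*(-4)/4))*29 = (674 + (-3 - 1*(-2)))*29 = (674 + (-3 + 2))*29 = (674 - 1)*29 = 673*29 = 19517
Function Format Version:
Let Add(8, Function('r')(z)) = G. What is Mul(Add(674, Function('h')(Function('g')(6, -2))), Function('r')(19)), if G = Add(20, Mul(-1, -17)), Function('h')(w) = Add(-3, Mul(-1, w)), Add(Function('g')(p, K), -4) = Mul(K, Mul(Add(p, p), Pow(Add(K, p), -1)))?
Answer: 19517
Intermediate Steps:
Function('g')(p, K) = Add(4, Mul(2, K, p, Pow(Add(K, p), -1))) (Function('g')(p, K) = Add(4, Mul(K, Mul(Add(p, p), Pow(Add(K, p), -1)))) = Add(4, Mul(K, Mul(Mul(2, p), Pow(Add(K, p), -1)))) = Add(4, Mul(K, Mul(2, p, Pow(Add(K, p), -1)))) = Add(4, Mul(2, K, p, Pow(Add(K, p), -1))))
G = 37 (G = Add(20, 17) = 37)
Function('r')(z) = 29 (Function('r')(z) = Add(-8, 37) = 29)
Mul(Add(674, Function('h')(Function('g')(6, -2))), Function('r')(19)) = Mul(Add(674, Add(-3, Mul(-1, Mul(2, Pow(Add(-2, 6), -1), Add(Mul(2, -2), Mul(2, 6), Mul(-2, 6)))))), 29) = Mul(Add(674, Add(-3, Mul(-1, Mul(2, Pow(4, -1), Add(-4, 12, -12))))), 29) = Mul(Add(674, Add(-3, Mul(-1, Mul(2, Rational(1, 4), -4)))), 29) = Mul(Add(674, Add(-3, Mul(-1, -2))), 29) = Mul(Add(674, Add(-3, 2)), 29) = Mul(Add(674, -1), 29) = Mul(673, 29) = 19517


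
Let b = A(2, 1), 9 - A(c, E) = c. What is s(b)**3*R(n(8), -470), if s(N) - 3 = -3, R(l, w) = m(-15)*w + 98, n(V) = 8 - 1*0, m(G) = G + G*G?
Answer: 0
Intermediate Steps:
A(c, E) = 9 - c
m(G) = G + G**2
b = 7 (b = 9 - 1*2 = 9 - 2 = 7)
n(V) = 8 (n(V) = 8 + 0 = 8)
R(l, w) = 98 + 210*w (R(l, w) = (-15*(1 - 15))*w + 98 = (-15*(-14))*w + 98 = 210*w + 98 = 98 + 210*w)
s(N) = 0 (s(N) = 3 - 3 = 0)
s(b)**3*R(n(8), -470) = 0**3*(98 + 210*(-470)) = 0*(98 - 98700) = 0*(-98602) = 0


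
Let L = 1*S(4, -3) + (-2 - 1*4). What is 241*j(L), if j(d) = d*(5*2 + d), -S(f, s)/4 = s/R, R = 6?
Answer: -5784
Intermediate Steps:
S(f, s) = -2*s/3 (S(f, s) = -4*s/6 = -2*s/3)
L = -4 (L = 1*(-⅔*(-3)) + (-2 - 1*4) = 1*2 + (-2 - 4) = 2 - 6 = -4)
j(d) = d*(10 + d)
241*j(L) = 241*(-4*(10 - 4)) = 241*(-4*6) = 241*(-24) = -5784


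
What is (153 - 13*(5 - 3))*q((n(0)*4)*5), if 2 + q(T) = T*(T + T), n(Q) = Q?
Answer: -254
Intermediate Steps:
q(T) = -2 + 2*T² (q(T) = -2 + T*(T + T) = -2 + T*(2*T) = -2 + 2*T²)
(153 - 13*(5 - 3))*q((n(0)*4)*5) = (153 - 13*(5 - 3))*(-2 + 2*((0*4)*5)²) = (153 - 13*2)*(-2 + 2*(0*5)²) = (153 - 1*26)*(-2 + 2*0²) = (153 - 26)*(-2 + 2*0) = 127*(-2 + 0) = 127*(-2) = -254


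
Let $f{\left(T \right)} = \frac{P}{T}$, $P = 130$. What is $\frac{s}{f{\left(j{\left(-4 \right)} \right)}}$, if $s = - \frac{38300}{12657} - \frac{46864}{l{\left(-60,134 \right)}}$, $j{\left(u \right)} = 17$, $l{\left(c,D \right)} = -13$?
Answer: $\frac{5037607858}{10695165} \approx 471.02$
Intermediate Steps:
$s = \frac{592659748}{164541}$ ($s = - \frac{38300}{12657} - \frac{46864}{-13} = \left(-38300\right) \frac{1}{12657} - - \frac{46864}{13} = - \frac{38300}{12657} + \frac{46864}{13} = \frac{592659748}{164541} \approx 3601.9$)
$f{\left(T \right)} = \frac{130}{T}$
$\frac{s}{f{\left(j{\left(-4 \right)} \right)}} = \frac{592659748}{164541 \cdot \frac{130}{17}} = \frac{592659748}{164541} \cdot \frac{17}{130} = \frac{5037607858}{10695165}$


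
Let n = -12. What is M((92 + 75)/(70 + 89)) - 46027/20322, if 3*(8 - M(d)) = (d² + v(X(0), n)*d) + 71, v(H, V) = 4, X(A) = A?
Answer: -3373640993/171253494 ≈ -19.700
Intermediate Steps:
M(d) = -47/3 - 4*d/3 - d²/3 (M(d) = 8 - ((d² + 4*d) + 71)/3 = 8 - (71 + d² + 4*d)/3 = 8 + (-71/3 - 4*d/3 - d²/3) = -47/3 - 4*d/3 - d²/3)
M((92 + 75)/(70 + 89)) - 46027/20322 = (-47/3 - 4*(92 + 75)/(3*(70 + 89)) - (92 + 75)²/(70 + 89)²/3) - 46027/20322 = (-47/3 - 668/(3*159) - (167/159)²/3) - 46027/20322 = (-47/3 - 668/(3*159) - (167*(1/159))²/3) - 1*46027/20322 = (-47/3 - 4/3*167/159 - (167/159)²/3) - 46027/20322 = (-47/3 - 668/477 - ⅓*27889/25281) - 46027/20322 = (-47/3 - 668/477 - 27889/75843) - 46027/20322 = -1322308/75843 - 46027/20322 = -3373640993/171253494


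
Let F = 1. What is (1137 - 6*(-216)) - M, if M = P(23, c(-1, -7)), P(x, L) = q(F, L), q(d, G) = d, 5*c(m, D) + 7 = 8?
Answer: 2432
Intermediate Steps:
c(m, D) = ⅕ (c(m, D) = -7/5 + (⅕)*8 = -7/5 + 8/5 = ⅕)
P(x, L) = 1
M = 1
(1137 - 6*(-216)) - M = (1137 - 6*(-216)) - 1*1 = (1137 - 1*(-1296)) - 1 = (1137 + 1296) - 1 = 2433 - 1 = 2432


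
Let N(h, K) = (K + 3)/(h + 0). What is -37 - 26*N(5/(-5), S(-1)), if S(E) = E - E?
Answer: 41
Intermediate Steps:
S(E) = 0
N(h, K) = (3 + K)/h
-37 - 26*N(5/(-5), S(-1)) = -37 - 26*(3 + 0)/(5/(-5)) = -37 - 26*3/(5*(-⅕)) = -37 - 26*3/(-1) = -37 - (-26)*3 = -37 - 26*(-3) = -37 + 78 = 41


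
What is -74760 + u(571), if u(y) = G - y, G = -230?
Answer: -75561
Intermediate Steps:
u(y) = -230 - y
-74760 + u(571) = -74760 + (-230 - 1*571) = -74760 + (-230 - 571) = -74760 - 801 = -75561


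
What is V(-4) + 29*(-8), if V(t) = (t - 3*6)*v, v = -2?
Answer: -188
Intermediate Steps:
V(t) = 36 - 2*t (V(t) = (t - 3*6)*(-2) = (t - 18)*(-2) = (-18 + t)*(-2) = 36 - 2*t)
V(-4) + 29*(-8) = (36 - 2*(-4)) + 29*(-8) = (36 + 8) - 232 = 44 - 232 = -188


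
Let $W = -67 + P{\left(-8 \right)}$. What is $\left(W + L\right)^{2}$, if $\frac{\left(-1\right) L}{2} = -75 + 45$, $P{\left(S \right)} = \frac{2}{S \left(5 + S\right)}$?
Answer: $\frac{6889}{144} \approx 47.84$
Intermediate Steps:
$P{\left(S \right)} = \frac{2}{S \left(5 + S\right)}$ ($P{\left(S \right)} = 2 \frac{1}{S \left(5 + S\right)} = \frac{2}{S \left(5 + S\right)}$)
$W = - \frac{803}{12}$ ($W = -67 + \frac{2}{\left(-8\right) \left(5 - 8\right)} = -67 + 2 \left(- \frac{1}{8}\right) \frac{1}{-3} = -67 + 2 \left(- \frac{1}{8}\right) \left(- \frac{1}{3}\right) = -67 + \frac{1}{12} = - \frac{803}{12} \approx -66.917$)
$L = 60$ ($L = - 2 \left(-75 + 45\right) = \left(-2\right) \left(-30\right) = 60$)
$\left(W + L\right)^{2} = \left(- \frac{803}{12} + 60\right)^{2} = \left(- \frac{83}{12}\right)^{2} = \frac{6889}{144}$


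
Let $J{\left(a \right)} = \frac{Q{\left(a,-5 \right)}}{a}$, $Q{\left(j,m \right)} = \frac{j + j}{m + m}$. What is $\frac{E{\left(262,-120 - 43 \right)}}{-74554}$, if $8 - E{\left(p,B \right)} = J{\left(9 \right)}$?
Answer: $- \frac{41}{372770} \approx -0.00010999$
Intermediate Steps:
$Q{\left(j,m \right)} = \frac{j}{m}$ ($Q{\left(j,m \right)} = \frac{2 j}{2 m} = 2 j \frac{1}{2 m} = \frac{j}{m}$)
$J{\left(a \right)} = - \frac{1}{5}$ ($J{\left(a \right)} = \frac{a \frac{1}{-5}}{a} = \frac{a \left(- \frac{1}{5}\right)}{a} = \frac{\left(- \frac{1}{5}\right) a}{a} = - \frac{1}{5}$)
$E{\left(p,B \right)} = \frac{41}{5}$ ($E{\left(p,B \right)} = 8 - - \frac{1}{5} = 8 + \frac{1}{5} = \frac{41}{5}$)
$\frac{E{\left(262,-120 - 43 \right)}}{-74554} = \frac{41}{5 \left(-74554\right)} = \frac{41}{5} \left(- \frac{1}{74554}\right) = - \frac{41}{372770}$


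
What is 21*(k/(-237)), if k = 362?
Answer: -2534/79 ≈ -32.076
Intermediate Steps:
21*(k/(-237)) = 21*(362/(-237)) = 21*(362*(-1/237)) = 21*(-362/237) = -2534/79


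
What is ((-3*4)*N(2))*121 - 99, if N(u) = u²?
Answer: -5907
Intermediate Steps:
((-3*4)*N(2))*121 - 99 = (-3*4*2²)*121 - 99 = -12*4*121 - 99 = -48*121 - 99 = -5808 - 99 = -5907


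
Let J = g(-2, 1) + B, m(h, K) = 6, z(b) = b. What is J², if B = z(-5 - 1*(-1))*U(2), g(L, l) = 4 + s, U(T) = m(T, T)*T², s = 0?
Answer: 8464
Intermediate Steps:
U(T) = 6*T²
g(L, l) = 4 (g(L, l) = 4 + 0 = 4)
B = -96 (B = (-5 - 1*(-1))*(6*2²) = (-5 + 1)*(6*4) = -4*24 = -96)
J = -92 (J = 4 - 96 = -92)
J² = (-92)² = 8464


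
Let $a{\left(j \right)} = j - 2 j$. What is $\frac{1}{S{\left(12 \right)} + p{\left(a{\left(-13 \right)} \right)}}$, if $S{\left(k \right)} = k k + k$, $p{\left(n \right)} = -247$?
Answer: $- \frac{1}{91} \approx -0.010989$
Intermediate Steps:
$a{\left(j \right)} = - j$
$S{\left(k \right)} = k + k^{2}$ ($S{\left(k \right)} = k^{2} + k = k + k^{2}$)
$\frac{1}{S{\left(12 \right)} + p{\left(a{\left(-13 \right)} \right)}} = \frac{1}{12 \left(1 + 12\right) - 247} = \frac{1}{12 \cdot 13 - 247} = \frac{1}{156 - 247} = \frac{1}{-91} = - \frac{1}{91}$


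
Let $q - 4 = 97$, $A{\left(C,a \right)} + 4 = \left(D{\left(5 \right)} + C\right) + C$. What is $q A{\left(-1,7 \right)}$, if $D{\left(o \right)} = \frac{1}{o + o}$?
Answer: $- \frac{5959}{10} \approx -595.9$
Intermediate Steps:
$D{\left(o \right)} = \frac{1}{2 o}$
$A{\left(C,a \right)} = - \frac{39}{10} + 2 C$ ($A{\left(C,a \right)} = -4 + \left(\left(\frac{1}{2 \cdot 5} + C\right) + C\right) = -4 + \left(\left(\frac{1}{2} \cdot \frac{1}{5} + C\right) + C\right) = -4 + \left(\left(\frac{1}{10} + C\right) + C\right) = -4 + \left(\frac{1}{10} + 2 C\right) = - \frac{39}{10} + 2 C$)
$q = 101$ ($q = 4 + 97 = 101$)
$q A{\left(-1,7 \right)} = 101 \left(- \frac{39}{10} + 2 \left(-1\right)\right) = 101 \left(- \frac{39}{10} - 2\right) = 101 \left(- \frac{59}{10}\right) = - \frac{5959}{10}$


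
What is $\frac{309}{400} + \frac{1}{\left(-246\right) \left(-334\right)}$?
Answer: $\frac{6347269}{8216400} \approx 0.77251$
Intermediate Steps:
$\frac{309}{400} + \frac{1}{\left(-246\right) \left(-334\right)} = 309 \cdot \frac{1}{400} - - \frac{1}{82164} = \frac{309}{400} + \frac{1}{82164} = \frac{6347269}{8216400}$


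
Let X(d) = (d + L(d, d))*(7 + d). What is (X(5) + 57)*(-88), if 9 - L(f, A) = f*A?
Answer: 6600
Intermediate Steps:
L(f, A) = 9 - A*f (L(f, A) = 9 - f*A = 9 - A*f)
X(d) = (7 + d)*(9 + d - d²) (X(d) = (d + (9 - d*d))*(7 + d) = (d + (9 - d²))*(7 + d) = (9 + d - d²)*(7 + d) = (7 + d)*(9 + d - d²))
(X(5) + 57)*(-88) = ((63 - 1*5³ - 6*5² + 16*5) + 57)*(-88) = ((63 - 1*125 - 6*25 + 80) + 57)*(-88) = ((63 - 125 - 150 + 80) + 57)*(-88) = (-132 + 57)*(-88) = -75*(-88) = 6600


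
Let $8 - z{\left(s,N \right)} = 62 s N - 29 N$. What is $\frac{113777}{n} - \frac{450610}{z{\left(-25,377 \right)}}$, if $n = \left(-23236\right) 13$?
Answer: $- \frac{203845285587}{179818361788} \approx -1.1336$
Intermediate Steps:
$z{\left(s,N \right)} = 8 + 29 N - 62 N s$ ($z{\left(s,N \right)} = 8 - \left(62 s N - 29 N\right) = 8 - \left(62 N s - 29 N\right) = 8 - \left(- 29 N + 62 N s\right) = 8 + 29 N - 62 N s$)
$n = -302068$
$\frac{113777}{n} - \frac{450610}{z{\left(-25,377 \right)}} = \frac{113777}{-302068} - \frac{450610}{8 + 29 \cdot 377 - 23374 \left(-25\right)} = 113777 \left(- \frac{1}{302068}\right) - \frac{450610}{8 + 10933 + 584350} = - \frac{113777}{302068} - \frac{450610}{595291} = - \frac{203845285587}{179818361788}$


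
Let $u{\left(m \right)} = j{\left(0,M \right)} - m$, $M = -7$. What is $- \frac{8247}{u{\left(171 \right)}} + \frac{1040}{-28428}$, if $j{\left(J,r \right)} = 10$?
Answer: $\frac{2546503}{49749} \approx 51.187$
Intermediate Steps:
$u{\left(m \right)} = 10 - m$
$- \frac{8247}{u{\left(171 \right)}} + \frac{1040}{-28428} = - \frac{8247}{10 - 171} + \frac{1040}{-28428} = - \frac{8247}{10 - 171} + 1040 \left(- \frac{1}{28428}\right) = - \frac{8247}{-161} - \frac{260}{7107} = \left(-8247\right) \left(- \frac{1}{161}\right) - \frac{260}{7107} = \frac{8247}{161} - \frac{260}{7107} = \frac{2546503}{49749}$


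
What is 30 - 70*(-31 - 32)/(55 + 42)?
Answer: 7320/97 ≈ 75.464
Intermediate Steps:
30 - 70*(-31 - 32)/(55 + 42) = 30 - (-4410)/97 = 30 - 70*(-63/97) = 30 + 4410/97 = 7320/97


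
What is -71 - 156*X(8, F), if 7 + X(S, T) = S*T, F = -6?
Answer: 8509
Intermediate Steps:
X(S, T) = -7 + S*T
-71 - 156*X(8, F) = -71 - 156*(-7 + 8*(-6)) = -71 - 156*(-7 - 48) = -71 - 156*(-55) = -71 + 8580 = 8509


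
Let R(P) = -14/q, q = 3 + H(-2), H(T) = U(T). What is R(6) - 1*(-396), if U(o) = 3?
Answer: 1181/3 ≈ 393.67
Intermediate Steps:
H(T) = 3
q = 6 (q = 3 + 3 = 6)
R(P) = -7/3 (R(P) = -14/6 = -14*⅙ = -7/3)
R(6) - 1*(-396) = -7/3 - 1*(-396) = -7/3 + 396 = 1181/3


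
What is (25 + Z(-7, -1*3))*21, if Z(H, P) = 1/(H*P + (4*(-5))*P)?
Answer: 14182/27 ≈ 525.26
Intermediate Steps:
Z(H, P) = 1/(-20*P + H*P) (Z(H, P) = 1/(H*P - 20*P) = 1/(-20*P + H*P))
(25 + Z(-7, -1*3))*21 = (25 + 1/(((-1*3))*(-20 - 7)))*21 = (25 + 1/(-3*(-27)))*21 = (25 - ⅓*(-1/27))*21 = (25 + 1/81)*21 = (2026/81)*21 = 14182/27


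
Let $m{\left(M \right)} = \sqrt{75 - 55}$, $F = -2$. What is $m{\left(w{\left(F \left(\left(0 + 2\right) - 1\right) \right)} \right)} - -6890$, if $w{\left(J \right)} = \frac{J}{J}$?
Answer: $6890 + 2 \sqrt{5} \approx 6894.5$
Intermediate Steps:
$w{\left(J \right)} = 1$
$m{\left(M \right)} = 2 \sqrt{5}$ ($m{\left(M \right)} = \sqrt{20} = 2 \sqrt{5}$)
$m{\left(w{\left(F \left(\left(0 + 2\right) - 1\right) \right)} \right)} - -6890 = 2 \sqrt{5} - -6890 = 2 \sqrt{5} + 6890 = 6890 + 2 \sqrt{5}$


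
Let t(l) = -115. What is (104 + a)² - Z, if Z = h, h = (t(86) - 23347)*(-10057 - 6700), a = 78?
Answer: -393119610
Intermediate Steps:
h = 393152734 (h = (-115 - 23347)*(-10057 - 6700) = -23462*(-16757) = 393152734)
Z = 393152734
(104 + a)² - Z = (104 + 78)² - 1*393152734 = 182² - 393152734 = 33124 - 393152734 = -393119610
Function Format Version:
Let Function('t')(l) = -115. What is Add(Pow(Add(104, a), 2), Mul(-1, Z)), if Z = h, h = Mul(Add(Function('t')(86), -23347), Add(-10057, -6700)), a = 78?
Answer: -393119610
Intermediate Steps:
h = 393152734 (h = Mul(Add(-115, -23347), Add(-10057, -6700)) = Mul(-23462, -16757) = 393152734)
Z = 393152734
Add(Pow(Add(104, a), 2), Mul(-1, Z)) = Add(Pow(Add(104, 78), 2), Mul(-1, 393152734)) = Add(Pow(182, 2), -393152734) = Add(33124, -393152734) = -393119610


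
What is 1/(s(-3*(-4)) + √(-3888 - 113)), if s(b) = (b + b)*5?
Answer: 120/18401 - I*√4001/18401 ≈ 0.0065214 - 0.0034375*I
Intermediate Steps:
s(b) = 10*b (s(b) = (2*b)*5 = 10*b)
1/(s(-3*(-4)) + √(-3888 - 113)) = 1/(10*(-3*(-4)) + √(-3888 - 113)) = 1/(10*12 + √(-4001)) = 1/(120 + I*√4001)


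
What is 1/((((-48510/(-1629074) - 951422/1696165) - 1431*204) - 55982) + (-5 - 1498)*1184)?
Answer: -1381589150605/2939273624995751629 ≈ -4.7004e-7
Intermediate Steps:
1/((((-48510/(-1629074) - 951422/1696165) - 1431*204) - 55982) + (-5 - 1498)*1184) = 1/((((-48510*(-1/1629074) - 951422*1/1696165) - 291924) - 55982) - 1503*1184) = 1/((((24255/814537 - 951422/1696165) - 291924) - 55982) - 1779552) = 1/(((-733827939539/1381589150605 - 291924) - 55982) - 1779552) = 1/((-403319765029153559/1381589150605 - 55982) - 1779552) = 1/(-480663888858322669/1381589150605 - 1779552) = 1/(-2939273624995751629/1381589150605) = -1381589150605/2939273624995751629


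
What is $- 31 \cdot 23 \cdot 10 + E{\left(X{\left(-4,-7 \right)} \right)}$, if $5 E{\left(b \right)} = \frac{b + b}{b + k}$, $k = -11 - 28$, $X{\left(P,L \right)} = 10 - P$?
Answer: $- \frac{891278}{125} \approx -7130.2$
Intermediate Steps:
$k = -39$
$E{\left(b \right)} = \frac{2 b}{5 \left(-39 + b\right)}$ ($E{\left(b \right)} = \frac{\left(b + b\right) \frac{1}{b - 39}}{5} = \frac{2 b \frac{1}{-39 + b}}{5} = \frac{2 b}{5 \left(-39 + b\right)}$)
$- 31 \cdot 23 \cdot 10 + E{\left(X{\left(-4,-7 \right)} \right)} = - 31 \cdot 23 \cdot 10 + \frac{2 \left(10 - -4\right)}{5 \left(-39 + \left(10 - -4\right)\right)} = \left(-31\right) 230 + \frac{2 \left(10 + 4\right)}{5 \left(-39 + \left(10 + 4\right)\right)} = -7130 + \frac{2}{5} \cdot 14 \frac{1}{-39 + 14} = -7130 + \frac{2}{5} \cdot 14 \frac{1}{-25} = -7130 + \frac{2}{5} \cdot 14 \left(- \frac{1}{25}\right) = -7130 - \frac{28}{125} = - \frac{891278}{125}$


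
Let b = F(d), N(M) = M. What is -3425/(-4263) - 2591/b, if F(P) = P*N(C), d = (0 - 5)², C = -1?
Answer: 11131058/106575 ≈ 104.44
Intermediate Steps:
d = 25 (d = (-5)² = 25)
F(P) = -P (F(P) = P*(-1) = -P)
b = -25 (b = -1*25 = -25)
-3425/(-4263) - 2591/b = -3425/(-4263) - 2591/(-25) = -3425*(-1/4263) - 2591*(-1/25) = 3425/4263 + 2591/25 = 11131058/106575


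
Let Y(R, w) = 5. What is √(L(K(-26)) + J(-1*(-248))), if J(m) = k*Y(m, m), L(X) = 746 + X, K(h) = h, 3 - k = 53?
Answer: √470 ≈ 21.679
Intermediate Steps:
k = -50 (k = 3 - 1*53 = 3 - 53 = -50)
J(m) = -250 (J(m) = -50*5 = -250)
√(L(K(-26)) + J(-1*(-248))) = √((746 - 26) - 250) = √(720 - 250) = √470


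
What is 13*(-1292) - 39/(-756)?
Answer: -4232579/252 ≈ -16796.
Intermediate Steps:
13*(-1292) - 39/(-756) = -16796 - 39*(-1/756) = -16796 + 13/252 = -4232579/252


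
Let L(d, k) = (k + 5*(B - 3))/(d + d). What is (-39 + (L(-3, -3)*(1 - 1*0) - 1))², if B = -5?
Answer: 38809/36 ≈ 1078.0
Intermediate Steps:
L(d, k) = (-40 + k)/(2*d) (L(d, k) = (k + 5*(-5 - 3))/(d + d) = (k + 5*(-8))/((2*d)) = (k - 40)*(1/(2*d)) = (-40 + k)*(1/(2*d)) = (-40 + k)/(2*d))
(-39 + (L(-3, -3)*(1 - 1*0) - 1))² = (-39 + (((½)*(-40 - 3)/(-3))*(1 - 1*0) - 1))² = (-39 + (((½)*(-⅓)*(-43))*(1 + 0) - 1))² = (-39 + ((43/6)*1 - 1))² = (-39 + (43/6 - 1))² = (-39 + 37/6)² = (-197/6)² = 38809/36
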